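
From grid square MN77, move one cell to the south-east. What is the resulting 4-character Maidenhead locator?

MN86

Longitude square 7; +1 → 8.
Latitude square 7; −1 → 6.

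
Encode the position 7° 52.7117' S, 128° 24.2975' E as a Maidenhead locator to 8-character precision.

Add 180° to longitude and 90° to latitude: 308.40496, 82.12147.
Field: lon ⌊308.40496/20⌋ = 15 → P; lat ⌊82.12147/10⌋ = 8 → I.
Square: lon ⌊8.40496/2⌋ = 4; lat ⌊2.12147/1⌋ = 2.
Subsquare: lon ⌊0.40496/0.0833333⌋ = 4 → e; lat ⌊0.12147/0.0416667⌋ = 2 → c.
Extended square: lon ⌊0.07162/0.00833333⌋ = 8; lat ⌊0.03814/0.00416667⌋ = 9.

PI42ec89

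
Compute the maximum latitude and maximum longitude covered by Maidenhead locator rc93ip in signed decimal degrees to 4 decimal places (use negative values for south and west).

Field R=17, C=2: +17·20° lon, +2·10° lat → SW at lon 160°, lat -70°.
Square 9, 3: +9·2° lon, +3·1° lat → SW at lon 178°, lat -67°.
Subsquare i=8, p=15: +8·0.0833333° lon, +15·0.0416667° lat → SW at lon 178.667°, lat -66.375°.
Cell spans 0.0833333° lon × 0.0416667° lat. NE corner is SW corner plus one full cell.
latitude -66.3333, longitude 178.7500.

-66.3333, 178.7500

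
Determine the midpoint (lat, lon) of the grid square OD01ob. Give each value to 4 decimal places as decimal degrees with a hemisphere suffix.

58.9375° S, 101.2083° E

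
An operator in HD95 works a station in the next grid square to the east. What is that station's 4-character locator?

Longitude square 9; +1 → 10, wraps to 0, carry into field.
Longitude field H = 7; +1 → 8 = I.
The latitude characters are unchanged.

ID05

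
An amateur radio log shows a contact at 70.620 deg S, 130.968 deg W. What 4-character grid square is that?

Offset from 180°W / 90°S: lon 49.03°, lat 19.38°.
Field: lon ⌊49.03/20⌋ = 2 → C; lat ⌊19.38/10⌋ = 1 → B.
Square: lon ⌊9.03/2⌋ = 4; lat ⌊9.38/1⌋ = 9.

CB49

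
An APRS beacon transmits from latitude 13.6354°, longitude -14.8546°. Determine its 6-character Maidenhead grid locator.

IK23np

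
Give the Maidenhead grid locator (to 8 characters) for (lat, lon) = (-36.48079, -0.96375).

IF93mm44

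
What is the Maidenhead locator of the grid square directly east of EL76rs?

EL76ss

Longitude subsquare r = 17; +1 → 18 = s.
The latitude characters are unchanged.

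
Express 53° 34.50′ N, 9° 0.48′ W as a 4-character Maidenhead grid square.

Add 180° to longitude and 90° to latitude: 170.99, 143.57.
Field (20°×10°, letters A–R): 170.99/20 → 8 → I, 143.57/10 → 14 → O; chars IO.
Square (2°×1°, digits 0–9): 10.99/2 → 5, 3.57/1 → 3; chars 53.

IO53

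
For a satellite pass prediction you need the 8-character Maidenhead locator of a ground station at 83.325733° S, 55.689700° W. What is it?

GA26dq71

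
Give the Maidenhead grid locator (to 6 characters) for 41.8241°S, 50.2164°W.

GE48ve

Offset from 180°W / 90°S: lon 129.7836°, lat 48.1759°.
Field: lon ⌊129.7836/20⌋ = 6 → G; lat ⌊48.1759/10⌋ = 4 → E.
Square: lon ⌊9.7836/2⌋ = 4; lat ⌊8.1759/1⌋ = 8.
Subsquare: lon ⌊1.7836/0.0833333⌋ = 21 → v; lat ⌊0.1759/0.0416667⌋ = 4 → e.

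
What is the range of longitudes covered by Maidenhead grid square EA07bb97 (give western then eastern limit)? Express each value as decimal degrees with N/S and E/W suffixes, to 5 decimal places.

Field E=4, A=0: +4·20° lon, +0·10° lat → SW at lon -100°, lat -90°.
Square 0, 7: +0·2° lon, +7·1° lat → SW at lon -100°, lat -83°.
Subsquare b=1, b=1: +1·0.0833333° lon, +1·0.0416667° lat → SW at lon -99.9167°, lat -82.9583°.
Extended square 9, 7: +9·0.00833333° lon, +7·0.00416667° lat → SW at lon -99.8417°, lat -82.9292°.
Cell spans 0.00833333° lon × 0.00416667° lat.
west 99.84167° W, east 99.83333° W.

99.84167° W, 99.83333° W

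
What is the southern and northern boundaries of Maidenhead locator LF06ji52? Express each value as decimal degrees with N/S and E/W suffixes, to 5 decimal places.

Field L=11, F=5: +11·20° lon, +5·10° lat → SW at lon 40°, lat -40°.
Square 0, 6: +0·2° lon, +6·1° lat → SW at lon 40°, lat -34°.
Subsquare j=9, i=8: +9·0.0833333° lon, +8·0.0416667° lat → SW at lon 40.75°, lat -33.6667°.
Extended square 5, 2: +5·0.00833333° lon, +2·0.00416667° lat → SW at lon 40.7917°, lat -33.6583°.
Cell spans 0.00833333° lon × 0.00416667° lat.
south 33.65833° S, north 33.65417° S.

33.65833° S, 33.65417° S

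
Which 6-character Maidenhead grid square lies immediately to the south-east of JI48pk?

JI48qj

Longitude subsquare p = 15; +1 → 16 = q.
Latitude subsquare k = 10; −1 → 9 = j.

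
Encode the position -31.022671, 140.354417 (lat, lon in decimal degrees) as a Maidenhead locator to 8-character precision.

Add 180° to longitude and 90° to latitude: 320.35442, 58.97733.
Field (20°×10°, letters A–R): lon ⌊320.35442/20⌋ = 16 → Q; lat ⌊58.97733/10⌋ = 5 → F.
Square (2°×1°, digits 0–9): lon ⌊0.35442/2⌋ = 0; lat ⌊8.97733/1⌋ = 8.
Subsquare (5′×2.5′, letters a–x): lon ⌊0.35442/0.0833333⌋ = 4 → e; lat ⌊0.97733/0.0416667⌋ = 23 → x.
Extended square (30″×15″, digits 0–9): lon ⌊0.02108/0.00833333⌋ = 2; lat ⌊0.01900/0.00416667⌋ = 4.

QF08ex24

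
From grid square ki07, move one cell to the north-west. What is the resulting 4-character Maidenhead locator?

Longitude square 0; −1 → -1, wraps to 9, carry into field.
Longitude field K = 10; −1 → 9 = J.
Latitude square 7; +1 → 8.

JI98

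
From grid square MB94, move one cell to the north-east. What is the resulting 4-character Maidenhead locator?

Longitude square 9; +1 → 10, wraps to 0, carry into field.
Longitude field M = 12; +1 → 13 = N.
Latitude square 4; +1 → 5.

NB05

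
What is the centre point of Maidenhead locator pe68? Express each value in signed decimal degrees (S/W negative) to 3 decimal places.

-41.500, 133.000

Field P=15, E=4: +15·20° lon, +4·10° lat → SW at lon 120°, lat -50°.
Square 6, 8: +6·2° lon, +8·1° lat → SW at lon 132°, lat -42°.
Cell spans 2° lon × 1° lat. Centre is SW corner plus half of each.
latitude -41.500, longitude 133.000.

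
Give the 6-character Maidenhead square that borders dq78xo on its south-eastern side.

DQ88an

Longitude subsquare x = 23; +1 → 24, wraps to 0 = a, carry into square.
Longitude square 7; +1 → 8.
Latitude subsquare o = 14; −1 → 13 = n.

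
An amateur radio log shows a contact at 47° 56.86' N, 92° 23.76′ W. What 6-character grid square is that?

Shift to the Maidenhead origin (180°W, 90°S): lon 87.6040, lat 137.9477.
Field: lon ⌊87.6040/20⌋ = 4 → E; lat ⌊137.9477/10⌋ = 13 → N.
Square: lon ⌊7.6040/2⌋ = 3; lat ⌊7.9477/1⌋ = 7.
Subsquare: lon ⌊1.6040/0.0833333⌋ = 19 → t; lat ⌊0.9477/0.0416667⌋ = 22 → w.

EN37tw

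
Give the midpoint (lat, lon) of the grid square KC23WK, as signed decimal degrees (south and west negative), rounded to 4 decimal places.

-66.5625, 25.8750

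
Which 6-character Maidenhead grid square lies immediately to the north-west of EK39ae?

EK29xf

Longitude subsquare a = 0; −1 → -1, wraps to 23 = x, carry into square.
Longitude square 3; −1 → 2.
Latitude subsquare e = 4; +1 → 5 = f.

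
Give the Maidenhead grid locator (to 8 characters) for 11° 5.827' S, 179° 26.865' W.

AH08gv66

Offset from 180°W / 90°S: lon 0.55225°, lat 78.90288°.
Field: 0.55225/20 → 0 → A, 78.90288/10 → 7 → H; chars AH.
Square: 0.55225/2 → 0, 8.90288/1 → 8; chars 08.
Subsquare: 0.55225/0.0833333 → 6 → g, 0.90288/0.0416667 → 21 → v; chars gv.
Extended square: 0.05225/0.00833333 → 6, 0.02788/0.00416667 → 6; chars 66.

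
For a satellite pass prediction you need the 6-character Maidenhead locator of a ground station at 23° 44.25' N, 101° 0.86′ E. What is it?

Offset from 180°W / 90°S: lon 281.0143°, lat 113.7375°.
Field: lon ⌊281.0143/20⌋ = 14 → O; lat ⌊113.7375/10⌋ = 11 → L.
Square: lon ⌊1.0143/2⌋ = 0; lat ⌊3.7375/1⌋ = 3.
Subsquare: lon ⌊1.0143/0.0833333⌋ = 12 → m; lat ⌊0.7375/0.0416667⌋ = 17 → r.

OL03mr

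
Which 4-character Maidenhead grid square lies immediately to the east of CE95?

Longitude square 9; +1 → 10, wraps to 0, carry into field.
Longitude field C = 2; +1 → 3 = D.
The latitude characters are unchanged.

DE05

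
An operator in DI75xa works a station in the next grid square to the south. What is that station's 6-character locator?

DI74xx

Latitude subsquare a = 0; −1 → -1, wraps to 23 = x, carry into square.
Latitude square 5; −1 → 4.
The longitude characters are unchanged.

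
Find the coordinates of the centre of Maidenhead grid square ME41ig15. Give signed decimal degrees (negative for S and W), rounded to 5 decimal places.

-48.72708, 68.67917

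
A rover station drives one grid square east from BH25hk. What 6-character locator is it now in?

Longitude subsquare h = 7; +1 → 8 = i.
The latitude characters are unchanged.

BH25ik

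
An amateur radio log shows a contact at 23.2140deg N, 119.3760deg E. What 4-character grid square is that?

OL93

Shift to the Maidenhead origin (180°W, 90°S): lon 299.38, lat 113.21.
Field: 299.38/20 → 14 → O, 113.21/10 → 11 → L; chars OL.
Square: 19.38/2 → 9, 3.21/1 → 3; chars 93.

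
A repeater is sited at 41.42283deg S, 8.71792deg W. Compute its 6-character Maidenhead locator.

IE58pn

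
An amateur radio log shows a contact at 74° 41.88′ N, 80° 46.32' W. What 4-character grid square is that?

EQ94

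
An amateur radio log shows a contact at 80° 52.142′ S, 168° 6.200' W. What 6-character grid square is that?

AA59wd

Add 180° to longitude and 90° to latitude: 11.8967, 9.1310.
Field: lon ⌊11.8967/20⌋ = 0 → A; lat ⌊9.1310/10⌋ = 0 → A.
Square: lon ⌊11.8967/2⌋ = 5; lat ⌊9.1310/1⌋ = 9.
Subsquare: lon ⌊1.8967/0.0833333⌋ = 22 → w; lat ⌊0.1310/0.0416667⌋ = 3 → d.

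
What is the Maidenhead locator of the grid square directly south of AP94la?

AP93lx

Latitude subsquare a = 0; −1 → -1, wraps to 23 = x, carry into square.
Latitude square 4; −1 → 3.
The longitude characters are unchanged.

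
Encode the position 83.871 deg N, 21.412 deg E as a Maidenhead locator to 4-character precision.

KR03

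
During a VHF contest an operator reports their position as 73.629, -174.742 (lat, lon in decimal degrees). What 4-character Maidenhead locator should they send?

AQ23

Offset from 180°W / 90°S: lon 5.26°, lat 163.63°.
Field (20°×10°, letters A–R): lon ⌊5.26/20⌋ = 0 → A; lat ⌊163.63/10⌋ = 16 → Q.
Square (2°×1°, digits 0–9): lon ⌊5.26/2⌋ = 2; lat ⌊3.63/1⌋ = 3.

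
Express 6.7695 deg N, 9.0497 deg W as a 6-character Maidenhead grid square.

Add 180° to longitude and 90° to latitude: 170.9503, 96.7695.
Field: lon ⌊170.9503/20⌋ = 8 → I; lat ⌊96.7695/10⌋ = 9 → J.
Square: lon ⌊10.9503/2⌋ = 5; lat ⌊6.7695/1⌋ = 6.
Subsquare: lon ⌊0.9503/0.0833333⌋ = 11 → l; lat ⌊0.7695/0.0416667⌋ = 18 → s.

IJ56ls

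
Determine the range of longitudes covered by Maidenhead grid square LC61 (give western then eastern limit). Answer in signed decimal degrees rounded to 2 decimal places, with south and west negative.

52.00, 54.00

Field L=11, C=2: +11·20° lon, +2·10° lat → SW at lon 40°, lat -70°.
Square 6, 1: +6·2° lon, +1·1° lat → SW at lon 52°, lat -69°.
Cell spans 2° lon × 1° lat.
west 52.00, east 54.00.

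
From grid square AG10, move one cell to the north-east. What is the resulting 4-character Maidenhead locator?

Longitude square 1; +1 → 2.
Latitude square 0; +1 → 1.

AG21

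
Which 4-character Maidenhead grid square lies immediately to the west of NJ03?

Longitude square 0; −1 → -1, wraps to 9, carry into field.
Longitude field N = 13; −1 → 12 = M.
The latitude characters are unchanged.

MJ93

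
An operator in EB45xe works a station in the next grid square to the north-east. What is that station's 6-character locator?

EB55af

Longitude subsquare x = 23; +1 → 24, wraps to 0 = a, carry into square.
Longitude square 4; +1 → 5.
Latitude subsquare e = 4; +1 → 5 = f.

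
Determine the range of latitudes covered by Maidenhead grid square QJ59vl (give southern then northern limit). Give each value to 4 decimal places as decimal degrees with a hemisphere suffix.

9.4583° N, 9.5000° N

Field Q=16, J=9: +16·20° lon, +9·10° lat → SW at lon 140°, lat 0°.
Square 5, 9: +5·2° lon, +9·1° lat → SW at lon 150°, lat 9°.
Subsquare v=21, l=11: +21·0.0833333° lon, +11·0.0416667° lat → SW at lon 151.75°, lat 9.45833°.
Cell spans 0.0833333° lon × 0.0416667° lat.
south 9.4583° N, north 9.5000° N.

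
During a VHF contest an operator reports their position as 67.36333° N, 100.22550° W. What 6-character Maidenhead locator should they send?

Offset from 180°W / 90°S: lon 79.7745°, lat 157.3633°.
Field: lon ⌊79.7745/20⌋ = 3 → D; lat ⌊157.3633/10⌋ = 15 → P.
Square: lon ⌊19.7745/2⌋ = 9; lat ⌊7.3633/1⌋ = 7.
Subsquare: lon ⌊1.7745/0.0833333⌋ = 21 → v; lat ⌊0.3633/0.0416667⌋ = 8 → i.

DP97vi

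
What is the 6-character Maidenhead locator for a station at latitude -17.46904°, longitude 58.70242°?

Add 180° to longitude and 90° to latitude: 238.7024, 72.5310.
Field: lon ⌊238.7024/20⌋ = 11 → L; lat ⌊72.5310/10⌋ = 7 → H.
Square: lon ⌊18.7024/2⌋ = 9; lat ⌊2.5310/1⌋ = 2.
Subsquare: lon ⌊0.7024/0.0833333⌋ = 8 → i; lat ⌊0.5310/0.0416667⌋ = 12 → m.

LH92im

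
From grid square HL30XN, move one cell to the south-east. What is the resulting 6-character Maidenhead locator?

Longitude subsquare x = 23; +1 → 24, wraps to 0 = a, carry into square.
Longitude square 3; +1 → 4.
Latitude subsquare n = 13; −1 → 12 = m.

HL40am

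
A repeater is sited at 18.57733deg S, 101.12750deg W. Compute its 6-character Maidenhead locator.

DH91kk

Add 180° to longitude and 90° to latitude: 78.8725, 71.4227.
Field: lon ⌊78.8725/20⌋ = 3 → D; lat ⌊71.4227/10⌋ = 7 → H.
Square: lon ⌊18.8725/2⌋ = 9; lat ⌊1.4227/1⌋ = 1.
Subsquare: lon ⌊0.8725/0.0833333⌋ = 10 → k; lat ⌊0.4227/0.0416667⌋ = 10 → k.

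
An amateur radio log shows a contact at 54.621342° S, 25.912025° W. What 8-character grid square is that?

Add 180° to longitude and 90° to latitude: 154.08798, 35.37866.
Field: lon ⌊154.08798/20⌋ = 7 → H; lat ⌊35.37866/10⌋ = 3 → D.
Square: lon ⌊14.08798/2⌋ = 7; lat ⌊5.37866/1⌋ = 5.
Subsquare: lon ⌊0.08798/0.0833333⌋ = 1 → b; lat ⌊0.37866/0.0416667⌋ = 9 → j.
Extended square: lon ⌊0.00464/0.00833333⌋ = 0; lat ⌊0.00366/0.00416667⌋ = 0.

HD75bj00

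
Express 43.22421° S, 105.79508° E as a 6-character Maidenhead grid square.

OE26vs

Offset from 180°W / 90°S: lon 285.7951°, lat 46.7758°.
Field (20°×10°, letters A–R): 285.7951/20 → 14 → O, 46.7758/10 → 4 → E; chars OE.
Square (2°×1°, digits 0–9): 5.7951/2 → 2, 6.7758/1 → 6; chars 26.
Subsquare (5′×2.5′, letters a–x): 1.7951/0.0833333 → 21 → v, 0.7758/0.0416667 → 18 → s; chars vs.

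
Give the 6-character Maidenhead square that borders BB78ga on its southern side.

BB77gx

Latitude subsquare a = 0; −1 → -1, wraps to 23 = x, carry into square.
Latitude square 8; −1 → 7.
The longitude characters are unchanged.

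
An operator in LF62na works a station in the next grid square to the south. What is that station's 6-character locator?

Latitude subsquare a = 0; −1 → -1, wraps to 23 = x, carry into square.
Latitude square 2; −1 → 1.
The longitude characters are unchanged.

LF61nx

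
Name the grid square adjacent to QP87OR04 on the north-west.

QP87nr95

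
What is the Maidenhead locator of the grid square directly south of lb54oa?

Latitude subsquare a = 0; −1 → -1, wraps to 23 = x, carry into square.
Latitude square 4; −1 → 3.
The longitude characters are unchanged.

LB53ox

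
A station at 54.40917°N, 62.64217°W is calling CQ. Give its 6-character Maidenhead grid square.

FO84qj

Shift to the Maidenhead origin (180°W, 90°S): lon 117.3578, lat 144.4092.
Field (20°×10°, letters A–R): lon ⌊117.3578/20⌋ = 5 → F; lat ⌊144.4092/10⌋ = 14 → O.
Square (2°×1°, digits 0–9): lon ⌊17.3578/2⌋ = 8; lat ⌊4.4092/1⌋ = 4.
Subsquare (5′×2.5′, letters a–x): lon ⌊1.3578/0.0833333⌋ = 16 → q; lat ⌊0.4092/0.0416667⌋ = 9 → j.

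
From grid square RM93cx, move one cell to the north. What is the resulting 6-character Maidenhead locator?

Latitude subsquare x = 23; +1 → 24, wraps to 0 = a, carry into square.
Latitude square 3; +1 → 4.
The longitude characters are unchanged.

RM94ca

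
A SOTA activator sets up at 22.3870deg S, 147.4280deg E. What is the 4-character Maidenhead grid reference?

QG37

Offset from 180°W / 90°S: lon 327.43°, lat 67.61°.
Field: 327.43/20 → 16 → Q, 67.61/10 → 6 → G; chars QG.
Square: 7.43/2 → 3, 7.61/1 → 7; chars 37.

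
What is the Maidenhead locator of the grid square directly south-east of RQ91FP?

Longitude subsquare f = 5; +1 → 6 = g.
Latitude subsquare p = 15; −1 → 14 = o.

RQ91go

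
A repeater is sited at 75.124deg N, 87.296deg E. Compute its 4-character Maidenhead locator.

NQ35

Add 180° to longitude and 90° to latitude: 267.30, 165.12.
Field: 267.30/20 → 13 → N, 165.12/10 → 16 → Q; chars NQ.
Square: 7.30/2 → 3, 5.12/1 → 5; chars 35.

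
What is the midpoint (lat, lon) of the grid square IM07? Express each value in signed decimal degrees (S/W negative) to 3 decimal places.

37.500, -19.000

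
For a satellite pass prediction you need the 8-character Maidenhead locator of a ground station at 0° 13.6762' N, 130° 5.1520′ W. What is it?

CJ40wf94

Add 180° to longitude and 90° to latitude: 49.91413, 90.22794.
Field: lon ⌊49.91413/20⌋ = 2 → C; lat ⌊90.22794/10⌋ = 9 → J.
Square: lon ⌊9.91413/2⌋ = 4; lat ⌊0.22794/1⌋ = 0.
Subsquare: lon ⌊1.91413/0.0833333⌋ = 22 → w; lat ⌊0.22794/0.0416667⌋ = 5 → f.
Extended square: lon ⌊0.08080/0.00833333⌋ = 9; lat ⌊0.01960/0.00416667⌋ = 4.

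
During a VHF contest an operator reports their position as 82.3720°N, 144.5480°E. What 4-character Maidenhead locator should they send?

QR22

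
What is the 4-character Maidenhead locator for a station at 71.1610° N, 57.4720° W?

GQ11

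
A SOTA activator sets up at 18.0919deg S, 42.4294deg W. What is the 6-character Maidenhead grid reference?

GH81sv

Add 180° to longitude and 90° to latitude: 137.5706, 71.9081.
Field (20°×10°, letters A–R): 137.5706/20 → 6 → G, 71.9081/10 → 7 → H; chars GH.
Square (2°×1°, digits 0–9): 17.5706/2 → 8, 1.9081/1 → 1; chars 81.
Subsquare (5′×2.5′, letters a–x): 1.5706/0.0833333 → 18 → s, 0.9081/0.0416667 → 21 → v; chars sv.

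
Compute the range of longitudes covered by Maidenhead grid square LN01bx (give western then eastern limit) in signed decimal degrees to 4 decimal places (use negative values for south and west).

40.0833, 40.1667

Field L=11, N=13: +11·20° lon, +13·10° lat → SW at lon 40°, lat 40°.
Square 0, 1: +0·2° lon, +1·1° lat → SW at lon 40°, lat 41°.
Subsquare b=1, x=23: +1·0.0833333° lon, +23·0.0416667° lat → SW at lon 40.0833°, lat 41.9583°.
Cell spans 0.0833333° lon × 0.0416667° lat.
west 40.0833, east 40.1667.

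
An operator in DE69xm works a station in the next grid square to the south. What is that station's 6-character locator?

DE69xl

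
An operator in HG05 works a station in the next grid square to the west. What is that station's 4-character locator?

Longitude square 0; −1 → -1, wraps to 9, carry into field.
Longitude field H = 7; −1 → 6 = G.
The latitude characters are unchanged.

GG95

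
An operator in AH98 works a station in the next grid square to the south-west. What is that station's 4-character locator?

Longitude square 9; −1 → 8.
Latitude square 8; −1 → 7.

AH87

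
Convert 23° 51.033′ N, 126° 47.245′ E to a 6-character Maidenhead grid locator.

Add 180° to longitude and 90° to latitude: 306.7874, 113.8505.
Field: 306.7874/20 → 15 → P, 113.8505/10 → 11 → L; chars PL.
Square: 6.7874/2 → 3, 3.8505/1 → 3; chars 33.
Subsquare: 0.7874/0.0833333 → 9 → j, 0.8505/0.0416667 → 20 → u; chars ju.

PL33ju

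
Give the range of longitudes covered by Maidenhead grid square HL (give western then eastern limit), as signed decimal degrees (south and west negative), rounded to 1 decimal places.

-40.0, -20.0

Field H=7, L=11: +7·20° lon, +11·10° lat → SW at lon -40°, lat 20°.
Cell spans 20° lon × 10° lat.
west -40.0, east -20.0.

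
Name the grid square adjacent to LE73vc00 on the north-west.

LE73uc91

Longitude extended square 0; −1 → -1, wraps to 9, carry into subsquare.
Longitude subsquare v = 21; −1 → 20 = u.
Latitude extended square 0; +1 → 1.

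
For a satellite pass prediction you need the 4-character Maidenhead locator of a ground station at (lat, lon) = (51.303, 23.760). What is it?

Add 180° to longitude and 90° to latitude: 203.76, 141.30.
Field: 203.76/20 → 10 → K, 141.30/10 → 14 → O; chars KO.
Square: 3.76/2 → 1, 1.30/1 → 1; chars 11.

KO11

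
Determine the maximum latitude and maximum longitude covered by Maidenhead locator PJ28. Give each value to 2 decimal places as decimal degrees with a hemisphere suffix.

Field P=15, J=9: +15·20° lon, +9·10° lat → SW at lon 120°, lat 0°.
Square 2, 8: +2·2° lon, +8·1° lat → SW at lon 124°, lat 8°.
Cell spans 2° lon × 1° lat. NE corner is SW corner plus one full cell.
latitude 9.00° N, longitude 126.00° E.

9.00° N, 126.00° E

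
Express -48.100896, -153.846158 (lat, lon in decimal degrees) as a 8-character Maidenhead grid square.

BE31bv85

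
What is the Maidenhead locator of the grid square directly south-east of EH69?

Longitude square 6; +1 → 7.
Latitude square 9; −1 → 8.

EH78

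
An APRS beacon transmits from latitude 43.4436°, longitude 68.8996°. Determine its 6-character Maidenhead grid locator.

MN43kk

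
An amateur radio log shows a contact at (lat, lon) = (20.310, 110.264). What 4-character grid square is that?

OL50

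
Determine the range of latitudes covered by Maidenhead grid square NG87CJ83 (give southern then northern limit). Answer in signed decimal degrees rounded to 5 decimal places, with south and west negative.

-22.61250, -22.60833

Field N=13, G=6: +13·20° lon, +6·10° lat → SW at lon 80°, lat -30°.
Square 8, 7: +8·2° lon, +7·1° lat → SW at lon 96°, lat -23°.
Subsquare c=2, j=9: +2·0.0833333° lon, +9·0.0416667° lat → SW at lon 96.1667°, lat -22.625°.
Extended square 8, 3: +8·0.00833333° lon, +3·0.00416667° lat → SW at lon 96.2333°, lat -22.6125°.
Cell spans 0.00833333° lon × 0.00416667° lat.
south -22.61250, north -22.60833.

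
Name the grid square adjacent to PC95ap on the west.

PC85xp

Longitude subsquare a = 0; −1 → -1, wraps to 23 = x, carry into square.
Longitude square 9; −1 → 8.
The latitude characters are unchanged.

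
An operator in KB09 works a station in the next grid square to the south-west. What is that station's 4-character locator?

JB98

Longitude square 0; −1 → -1, wraps to 9, carry into field.
Longitude field K = 10; −1 → 9 = J.
Latitude square 9; −1 → 8.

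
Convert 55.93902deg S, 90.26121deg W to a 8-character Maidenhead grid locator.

ED44ub84

Offset from 180°W / 90°S: lon 89.73879°, lat 34.06098°.
Field: lon ⌊89.73879/20⌋ = 4 → E; lat ⌊34.06098/10⌋ = 3 → D.
Square: lon ⌊9.73879/2⌋ = 4; lat ⌊4.06098/1⌋ = 4.
Subsquare: lon ⌊1.73879/0.0833333⌋ = 20 → u; lat ⌊0.06098/0.0416667⌋ = 1 → b.
Extended square: lon ⌊0.07212/0.00833333⌋ = 8; lat ⌊0.01931/0.00416667⌋ = 4.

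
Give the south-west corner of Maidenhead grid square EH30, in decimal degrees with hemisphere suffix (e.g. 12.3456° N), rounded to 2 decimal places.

Field E=4, H=7: +4·20° lon, +7·10° lat → SW at lon -100°, lat -20°.
Square 3, 0: +3·2° lon, +0·1° lat → SW at lon -94°, lat -20°.
latitude 20.00° S, longitude 94.00° W.

20.00° S, 94.00° W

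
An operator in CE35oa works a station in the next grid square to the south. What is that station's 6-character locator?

CE34ox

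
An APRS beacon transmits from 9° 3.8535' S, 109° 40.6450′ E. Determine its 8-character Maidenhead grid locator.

OI40uw14

Add 180° to longitude and 90° to latitude: 289.67742, 80.93578.
Field: lon ⌊289.67742/20⌋ = 14 → O; lat ⌊80.93578/10⌋ = 8 → I.
Square: lon ⌊9.67742/2⌋ = 4; lat ⌊0.93578/1⌋ = 0.
Subsquare: lon ⌊1.67742/0.0833333⌋ = 20 → u; lat ⌊0.93578/0.0416667⌋ = 22 → w.
Extended square: lon ⌊0.01075/0.00833333⌋ = 1; lat ⌊0.01911/0.00416667⌋ = 4.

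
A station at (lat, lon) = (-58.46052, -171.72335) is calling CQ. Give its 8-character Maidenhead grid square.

Shift to the Maidenhead origin (180°W, 90°S): lon 8.27665, lat 31.53948.
Field: 8.27665/20 → 0 → A, 31.53948/10 → 3 → D; chars AD.
Square: 8.27665/2 → 4, 1.53948/1 → 1; chars 41.
Subsquare: 0.27665/0.0833333 → 3 → d, 0.53948/0.0416667 → 12 → m; chars dm.
Extended square: 0.02665/0.00833333 → 3, 0.03948/0.00416667 → 9; chars 39.

AD41dm39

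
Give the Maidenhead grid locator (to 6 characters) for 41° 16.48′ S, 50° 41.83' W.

GE48pr

Shift to the Maidenhead origin (180°W, 90°S): lon 129.3028, lat 48.7253.
Field: 129.3028/20 → 6 → G, 48.7253/10 → 4 → E; chars GE.
Square: 9.3028/2 → 4, 8.7253/1 → 8; chars 48.
Subsquare: 1.3028/0.0833333 → 15 → p, 0.7253/0.0416667 → 17 → r; chars pr.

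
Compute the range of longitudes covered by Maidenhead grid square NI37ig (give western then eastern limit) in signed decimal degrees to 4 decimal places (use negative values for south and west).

86.6667, 86.7500

Field N=13, I=8: +13·20° lon, +8·10° lat → SW at lon 80°, lat -10°.
Square 3, 7: +3·2° lon, +7·1° lat → SW at lon 86°, lat -3°.
Subsquare i=8, g=6: +8·0.0833333° lon, +6·0.0416667° lat → SW at lon 86.6667°, lat -2.75°.
Cell spans 0.0833333° lon × 0.0416667° lat.
west 86.6667, east 86.7500.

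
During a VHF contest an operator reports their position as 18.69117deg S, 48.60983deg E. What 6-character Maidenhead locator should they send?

LH41hh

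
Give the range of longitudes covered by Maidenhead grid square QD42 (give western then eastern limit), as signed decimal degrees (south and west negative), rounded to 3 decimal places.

148.000, 150.000

Field Q=16, D=3: +16·20° lon, +3·10° lat → SW at lon 140°, lat -60°.
Square 4, 2: +4·2° lon, +2·1° lat → SW at lon 148°, lat -58°.
Cell spans 2° lon × 1° lat.
west 148.000, east 150.000.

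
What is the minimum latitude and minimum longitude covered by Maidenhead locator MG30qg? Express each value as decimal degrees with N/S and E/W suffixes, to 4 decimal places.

29.7500° S, 67.3333° E

Field M=12, G=6: +12·20° lon, +6·10° lat → SW at lon 60°, lat -30°.
Square 3, 0: +3·2° lon, +0·1° lat → SW at lon 66°, lat -30°.
Subsquare q=16, g=6: +16·0.0833333° lon, +6·0.0416667° lat → SW at lon 67.3333°, lat -29.75°.
latitude 29.7500° S, longitude 67.3333° E.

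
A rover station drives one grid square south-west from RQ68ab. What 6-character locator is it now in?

Longitude subsquare a = 0; −1 → -1, wraps to 23 = x, carry into square.
Longitude square 6; −1 → 5.
Latitude subsquare b = 1; −1 → 0 = a.

RQ58xa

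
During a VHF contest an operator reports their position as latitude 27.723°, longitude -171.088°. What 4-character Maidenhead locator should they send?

AL47

Add 180° to longitude and 90° to latitude: 8.91, 117.72.
Field (20°×10°, letters A–R): 8.91/20 → 0 → A, 117.72/10 → 11 → L; chars AL.
Square (2°×1°, digits 0–9): 8.91/2 → 4, 7.72/1 → 7; chars 47.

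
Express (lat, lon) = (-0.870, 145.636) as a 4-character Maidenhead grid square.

Offset from 180°W / 90°S: lon 325.64°, lat 89.13°.
Field: lon ⌊325.64/20⌋ = 16 → Q; lat ⌊89.13/10⌋ = 8 → I.
Square: lon ⌊5.64/2⌋ = 2; lat ⌊9.13/1⌋ = 9.

QI29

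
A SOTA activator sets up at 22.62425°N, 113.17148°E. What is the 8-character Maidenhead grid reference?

OL62oo09

Add 180° to longitude and 90° to latitude: 293.17148, 112.62425.
Field: lon ⌊293.17148/20⌋ = 14 → O; lat ⌊112.62425/10⌋ = 11 → L.
Square: lon ⌊13.17148/2⌋ = 6; lat ⌊2.62425/1⌋ = 2.
Subsquare: lon ⌊1.17148/0.0833333⌋ = 14 → o; lat ⌊0.62425/0.0416667⌋ = 14 → o.
Extended square: lon ⌊0.00481/0.00833333⌋ = 0; lat ⌊0.04092/0.00416667⌋ = 9.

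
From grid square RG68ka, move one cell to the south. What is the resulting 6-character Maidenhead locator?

RG67kx

Latitude subsquare a = 0; −1 → -1, wraps to 23 = x, carry into square.
Latitude square 8; −1 → 7.
The longitude characters are unchanged.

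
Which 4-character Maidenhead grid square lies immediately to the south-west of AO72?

Longitude square 7; −1 → 6.
Latitude square 2; −1 → 1.

AO61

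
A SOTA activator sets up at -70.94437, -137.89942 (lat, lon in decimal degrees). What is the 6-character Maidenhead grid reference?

Offset from 180°W / 90°S: lon 42.1006°, lat 19.0556°.
Field (20°×10°, letters A–R): 42.1006/20 → 2 → C, 19.0556/10 → 1 → B; chars CB.
Square (2°×1°, digits 0–9): 2.1006/2 → 1, 9.0556/1 → 9; chars 19.
Subsquare (5′×2.5′, letters a–x): 0.1006/0.0833333 → 1 → b, 0.0556/0.0416667 → 1 → b; chars bb.

CB19bb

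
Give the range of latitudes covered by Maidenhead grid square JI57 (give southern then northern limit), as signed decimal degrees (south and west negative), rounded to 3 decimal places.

Field J=9, I=8: +9·20° lon, +8·10° lat → SW at lon 0°, lat -10°.
Square 5, 7: +5·2° lon, +7·1° lat → SW at lon 10°, lat -3°.
Cell spans 2° lon × 1° lat.
south -3.000, north -2.000.

-3.000, -2.000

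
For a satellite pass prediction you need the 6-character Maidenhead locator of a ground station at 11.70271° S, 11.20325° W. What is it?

IH48jh

Offset from 180°W / 90°S: lon 168.7968°, lat 78.2973°.
Field: 168.7968/20 → 8 → I, 78.2973/10 → 7 → H; chars IH.
Square: 8.7968/2 → 4, 8.2973/1 → 8; chars 48.
Subsquare: 0.7968/0.0833333 → 9 → j, 0.2973/0.0416667 → 7 → h; chars jh.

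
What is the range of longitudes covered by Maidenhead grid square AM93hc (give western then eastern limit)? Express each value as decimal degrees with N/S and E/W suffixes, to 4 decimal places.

161.4167° W, 161.3333° W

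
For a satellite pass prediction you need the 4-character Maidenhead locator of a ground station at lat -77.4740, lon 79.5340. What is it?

Offset from 180°W / 90°S: lon 259.53°, lat 12.53°.
Field (20°×10°, letters A–R): 259.53/20 → 12 → M, 12.53/10 → 1 → B; chars MB.
Square (2°×1°, digits 0–9): 19.53/2 → 9, 2.53/1 → 2; chars 92.

MB92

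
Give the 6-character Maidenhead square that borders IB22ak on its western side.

Longitude subsquare a = 0; −1 → -1, wraps to 23 = x, carry into square.
Longitude square 2; −1 → 1.
The latitude characters are unchanged.

IB12xk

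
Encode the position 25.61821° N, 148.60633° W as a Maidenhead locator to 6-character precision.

BL55qo

Shift to the Maidenhead origin (180°W, 90°S): lon 31.3937, lat 115.6182.
Field: 31.3937/20 → 1 → B, 115.6182/10 → 11 → L; chars BL.
Square: 11.3937/2 → 5, 5.6182/1 → 5; chars 55.
Subsquare: 1.3937/0.0833333 → 16 → q, 0.6182/0.0416667 → 14 → o; chars qo.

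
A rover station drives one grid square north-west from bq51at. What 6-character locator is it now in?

BQ41xu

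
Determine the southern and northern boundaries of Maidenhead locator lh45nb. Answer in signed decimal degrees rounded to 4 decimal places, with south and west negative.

-14.9583, -14.9167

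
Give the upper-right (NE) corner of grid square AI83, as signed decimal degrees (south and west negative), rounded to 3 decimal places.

Field A=0, I=8: +0·20° lon, +8·10° lat → SW at lon -180°, lat -10°.
Square 8, 3: +8·2° lon, +3·1° lat → SW at lon -164°, lat -7°.
Cell spans 2° lon × 1° lat. NE corner is SW corner plus one full cell.
latitude -6.000, longitude -162.000.

-6.000, -162.000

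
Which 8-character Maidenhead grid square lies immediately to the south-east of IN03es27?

Longitude extended square 2; +1 → 3.
Latitude extended square 7; −1 → 6.

IN03es36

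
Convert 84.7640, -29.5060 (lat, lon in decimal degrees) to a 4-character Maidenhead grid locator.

HR54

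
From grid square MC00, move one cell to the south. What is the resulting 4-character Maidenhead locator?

Latitude square 0; −1 → -1, wraps to 9, carry into field.
Latitude field C = 2; −1 → 1 = B.
The longitude characters are unchanged.

MB09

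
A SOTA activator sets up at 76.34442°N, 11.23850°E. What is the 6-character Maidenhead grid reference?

JQ56oi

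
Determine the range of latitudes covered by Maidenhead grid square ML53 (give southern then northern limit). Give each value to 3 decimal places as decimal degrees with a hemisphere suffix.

23.000° N, 24.000° N

Field M=12, L=11: +12·20° lon, +11·10° lat → SW at lon 60°, lat 20°.
Square 5, 3: +5·2° lon, +3·1° lat → SW at lon 70°, lat 23°.
Cell spans 2° lon × 1° lat.
south 23.000° N, north 24.000° N.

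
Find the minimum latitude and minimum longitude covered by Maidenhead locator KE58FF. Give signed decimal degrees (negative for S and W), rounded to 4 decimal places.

-41.7917, 30.4167

Field K=10, E=4: +10·20° lon, +4·10° lat → SW at lon 20°, lat -50°.
Square 5, 8: +5·2° lon, +8·1° lat → SW at lon 30°, lat -42°.
Subsquare f=5, f=5: +5·0.0833333° lon, +5·0.0416667° lat → SW at lon 30.4167°, lat -41.7917°.
latitude -41.7917, longitude 30.4167.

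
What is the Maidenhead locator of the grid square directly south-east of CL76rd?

CL76sc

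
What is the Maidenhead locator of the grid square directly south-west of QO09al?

Longitude subsquare a = 0; −1 → -1, wraps to 23 = x, carry into square.
Longitude square 0; −1 → -1, wraps to 9, carry into field.
Longitude field Q = 16; −1 → 15 = P.
Latitude subsquare l = 11; −1 → 10 = k.

PO99xk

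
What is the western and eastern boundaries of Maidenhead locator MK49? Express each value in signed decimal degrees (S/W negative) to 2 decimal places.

Field M=12, K=10: +12·20° lon, +10·10° lat → SW at lon 60°, lat 10°.
Square 4, 9: +4·2° lon, +9·1° lat → SW at lon 68°, lat 19°.
Cell spans 2° lon × 1° lat.
west 68.00, east 70.00.

68.00, 70.00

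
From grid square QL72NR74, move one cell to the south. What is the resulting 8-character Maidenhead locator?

QL72nr73

Latitude extended square 4; −1 → 3.
The longitude characters are unchanged.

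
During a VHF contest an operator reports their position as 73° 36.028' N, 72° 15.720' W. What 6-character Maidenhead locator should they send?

FQ33uo

Add 180° to longitude and 90° to latitude: 107.7380, 163.6005.
Field: lon ⌊107.7380/20⌋ = 5 → F; lat ⌊163.6005/10⌋ = 16 → Q.
Square: lon ⌊7.7380/2⌋ = 3; lat ⌊3.6005/1⌋ = 3.
Subsquare: lon ⌊1.7380/0.0833333⌋ = 20 → u; lat ⌊0.6005/0.0416667⌋ = 14 → o.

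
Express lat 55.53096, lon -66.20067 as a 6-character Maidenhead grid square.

FO65vm

Offset from 180°W / 90°S: lon 113.7993°, lat 145.5310°.
Field: lon ⌊113.7993/20⌋ = 5 → F; lat ⌊145.5310/10⌋ = 14 → O.
Square: lon ⌊13.7993/2⌋ = 6; lat ⌊5.5310/1⌋ = 5.
Subsquare: lon ⌊1.7993/0.0833333⌋ = 21 → v; lat ⌊0.5310/0.0416667⌋ = 12 → m.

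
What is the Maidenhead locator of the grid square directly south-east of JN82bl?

JN82ck

Longitude subsquare b = 1; +1 → 2 = c.
Latitude subsquare l = 11; −1 → 10 = k.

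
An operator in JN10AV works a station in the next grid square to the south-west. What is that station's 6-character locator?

JN00xu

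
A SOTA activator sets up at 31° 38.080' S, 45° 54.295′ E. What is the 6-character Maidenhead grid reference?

LF28wi

Add 180° to longitude and 90° to latitude: 225.9049, 58.3653.
Field: 225.9049/20 → 11 → L, 58.3653/10 → 5 → F; chars LF.
Square: 5.9049/2 → 2, 8.3653/1 → 8; chars 28.
Subsquare: 1.9049/0.0833333 → 22 → w, 0.3653/0.0416667 → 8 → i; chars wi.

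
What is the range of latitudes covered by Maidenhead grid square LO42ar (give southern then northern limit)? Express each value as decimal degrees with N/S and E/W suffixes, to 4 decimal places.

Field L=11, O=14: +11·20° lon, +14·10° lat → SW at lon 40°, lat 50°.
Square 4, 2: +4·2° lon, +2·1° lat → SW at lon 48°, lat 52°.
Subsquare a=0, r=17: +0·0.0833333° lon, +17·0.0416667° lat → SW at lon 48°, lat 52.7083°.
Cell spans 0.0833333° lon × 0.0416667° lat.
south 52.7083° N, north 52.7500° N.

52.7083° N, 52.7500° N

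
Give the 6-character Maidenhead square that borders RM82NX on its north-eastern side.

Longitude subsquare n = 13; +1 → 14 = o.
Latitude subsquare x = 23; +1 → 24, wraps to 0 = a, carry into square.
Latitude square 2; +1 → 3.

RM83oa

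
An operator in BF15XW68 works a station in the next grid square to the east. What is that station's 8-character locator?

Longitude extended square 6; +1 → 7.
The latitude characters are unchanged.

BF15xw78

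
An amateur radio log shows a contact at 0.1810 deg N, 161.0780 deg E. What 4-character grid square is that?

RJ00

Offset from 180°W / 90°S: lon 341.08°, lat 90.18°.
Field (20°×10°, letters A–R): lon ⌊341.08/20⌋ = 17 → R; lat ⌊90.18/10⌋ = 9 → J.
Square (2°×1°, digits 0–9): lon ⌊1.08/2⌋ = 0; lat ⌊0.18/1⌋ = 0.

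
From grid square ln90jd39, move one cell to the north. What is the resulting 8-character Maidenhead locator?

Latitude extended square 9; +1 → 10, wraps to 0, carry into subsquare.
Latitude subsquare d = 3; +1 → 4 = e.
The longitude characters are unchanged.

LN90je30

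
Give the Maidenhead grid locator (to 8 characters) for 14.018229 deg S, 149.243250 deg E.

QH45ox95

Offset from 180°W / 90°S: lon 329.24325°, lat 75.98177°.
Field (20°×10°, letters A–R): 329.24325/20 → 16 → Q, 75.98177/10 → 7 → H; chars QH.
Square (2°×1°, digits 0–9): 9.24325/2 → 4, 5.98177/1 → 5; chars 45.
Subsquare (5′×2.5′, letters a–x): 1.24325/0.0833333 → 14 → o, 0.98177/0.0416667 → 23 → x; chars ox.
Extended square (30″×15″, digits 0–9): 0.07658/0.00833333 → 9, 0.02344/0.00416667 → 5; chars 95.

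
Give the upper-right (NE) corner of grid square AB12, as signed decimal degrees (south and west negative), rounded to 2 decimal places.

-77.00, -176.00

Field A=0, B=1: +0·20° lon, +1·10° lat → SW at lon -180°, lat -80°.
Square 1, 2: +1·2° lon, +2·1° lat → SW at lon -178°, lat -78°.
Cell spans 2° lon × 1° lat. NE corner is SW corner plus one full cell.
latitude -77.00, longitude -176.00.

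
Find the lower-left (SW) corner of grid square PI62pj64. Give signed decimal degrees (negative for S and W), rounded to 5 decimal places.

Field P=15, I=8: +15·20° lon, +8·10° lat → SW at lon 120°, lat -10°.
Square 6, 2: +6·2° lon, +2·1° lat → SW at lon 132°, lat -8°.
Subsquare p=15, j=9: +15·0.0833333° lon, +9·0.0416667° lat → SW at lon 133.25°, lat -7.625°.
Extended square 6, 4: +6·0.00833333° lon, +4·0.00416667° lat → SW at lon 133.3°, lat -7.60833°.
latitude -7.60833, longitude 133.30000.

-7.60833, 133.30000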